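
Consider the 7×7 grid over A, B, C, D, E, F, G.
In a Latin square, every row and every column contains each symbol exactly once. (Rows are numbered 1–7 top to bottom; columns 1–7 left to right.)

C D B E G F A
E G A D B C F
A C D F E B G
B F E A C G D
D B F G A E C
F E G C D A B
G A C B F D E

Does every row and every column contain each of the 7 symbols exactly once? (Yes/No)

Each row is a permutation of the 7 symbols, and so is each column.

Yes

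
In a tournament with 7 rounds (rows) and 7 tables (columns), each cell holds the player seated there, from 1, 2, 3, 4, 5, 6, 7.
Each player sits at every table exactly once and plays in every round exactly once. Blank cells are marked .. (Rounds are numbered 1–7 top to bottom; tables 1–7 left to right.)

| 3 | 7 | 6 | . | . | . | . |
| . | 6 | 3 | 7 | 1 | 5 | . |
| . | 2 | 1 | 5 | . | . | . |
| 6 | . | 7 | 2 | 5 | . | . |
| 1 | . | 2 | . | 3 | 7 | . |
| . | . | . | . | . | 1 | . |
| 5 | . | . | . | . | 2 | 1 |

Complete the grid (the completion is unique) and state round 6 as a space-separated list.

Round 1, table 6: round 1 has {3, 6, 7} and table 6 has {1, 2, 5, 7}, leaving only 4.
Round 1, table 4: round 1 has {3, 4, 6, 7} and table 4 has {2, 5, 7}, leaving only 1.
Round 1, table 5: round 1 has {1, 3, 4, 6, 7} and table 5 has {1, 3, 5}, leaving only 2.
Round 1, table 7: round 1 has {1, 2, 3, 4, 6, 7} and table 7 has {1}, leaving only 5.
Round 4, table 6: round 4 has {2, 5, 6, 7} and table 6 has {1, 2, 4, 5, 7}, leaving only 3.
Round 3, table 6: round 3 has {1, 2, 5} and table 6 has {1, 2, 3, 4, 5, 7}, leaving only 6.
Round 4, table 7: round 4 has {2, 3, 5, 6, 7} and table 7 has {1, 5}, leaving only 4.
Round 2, table 7: round 2 has {1, 3, 5, 6, 7} and table 7 has {1, 4, 5}, leaving only 2.
Round 2, table 1: round 2 has {1, 2, 3, 5, 6, 7} and table 1 has {1, 3, 5, 6}, leaving only 4.
Round 3, table 1: round 3 has {1, 2, 5, 6} and table 1 has {1, 3, 4, 5, 6}, leaving only 7.
Round 6, table 1: round 6 has {1} and table 1 has {1, 3, 4, 5, 6, 7}, leaving only 2.
Round 3, table 5: round 3 has {1, 2, 5, 6, 7} and table 5 has {1, 2, 3, 5}, leaving only 4.
Round 3, table 7: round 3 has {1, 2, 4, 5, 6, 7} and table 7 has {1, 2, 4, 5}, leaving only 3.
Round 4, table 2: round 4 has {2, 3, 4, 5, 6, 7} and table 2 has {2, 6, 7}, leaving only 1.
Round 5, table 7: round 5 has {1, 2, 3, 7} and table 7 has {1, 2, 3, 4, 5}, leaving only 6.
Round 6, table 7: round 6 has {1, 2} and table 7 has {1, 2, 3, 4, 5, 6}, leaving only 7.
Round 6, table 5: round 6 has {1, 2, 7} and table 5 has {1, 2, 3, 4, 5}, leaving only 6.
Round 5, table 4: round 5 has {1, 2, 3, 6, 7} and table 4 has {1, 2, 5, 7}, leaving only 4.
Round 6, table 4: round 6 has {1, 2, 6, 7} and table 4 has {1, 2, 4, 5, 7}, leaving only 3.
Round 5, table 2: round 5 has {1, 2, 3, 4, 6, 7} and table 2 has {1, 2, 6, 7}, leaving only 5.
Round 6, table 2: round 6 has {1, 2, 3, 6, 7} and table 2 has {1, 2, 5, 6, 7}, leaving only 4.
Round 6, table 3: round 6 has {1, 2, 3, 4, 6, 7} and table 3 has {1, 2, 3, 6, 7}, leaving only 5.
So round 6 reads: 2 4 5 3 6 1 7.

2 4 5 3 6 1 7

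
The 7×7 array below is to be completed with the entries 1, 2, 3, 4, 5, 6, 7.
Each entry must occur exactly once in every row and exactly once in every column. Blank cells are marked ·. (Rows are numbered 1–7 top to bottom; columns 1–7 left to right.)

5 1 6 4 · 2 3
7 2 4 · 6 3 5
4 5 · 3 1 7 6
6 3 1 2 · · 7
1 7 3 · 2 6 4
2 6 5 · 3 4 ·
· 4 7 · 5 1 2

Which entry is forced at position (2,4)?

1

Row 2 already has {2, 3, 4, 5, 6, 7} and column 4 already has {2, 3, 4}, so row 2, column 4 must be 1.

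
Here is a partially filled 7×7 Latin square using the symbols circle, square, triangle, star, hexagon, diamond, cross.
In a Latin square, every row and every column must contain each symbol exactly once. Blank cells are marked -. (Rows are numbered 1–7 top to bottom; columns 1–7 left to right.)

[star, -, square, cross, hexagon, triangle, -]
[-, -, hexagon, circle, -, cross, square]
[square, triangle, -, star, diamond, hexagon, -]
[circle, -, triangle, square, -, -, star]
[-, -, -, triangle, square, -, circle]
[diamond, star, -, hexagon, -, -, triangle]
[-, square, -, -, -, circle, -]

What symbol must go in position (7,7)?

Row 1, column 7: row 1 has {square, triangle, star, hexagon, cross} and column 7 has {circle, square, triangle, star}, leaving only diamond.
Row 1, column 2: row 1 has {square, triangle, star, hexagon, diamond, cross} and column 2 has {square, triangle, star}, leaving only circle.
Row 2, column 1: row 2 has {circle, square, hexagon, cross} and column 1 has {circle, square, star, diamond}, leaving only triangle.
Row 2, column 2: row 2 has {circle, square, triangle, hexagon, cross} and column 2 has {circle, square, triangle, star}, leaving only diamond.
Row 2, column 5: row 2 has {circle, square, triangle, hexagon, diamond, cross} and column 5 has {square, hexagon, diamond}, leaving only star.
Row 3, column 7: row 3 has {square, triangle, star, hexagon, diamond} and column 7 has {circle, square, triangle, star, diamond}, leaving only cross.
Row 7 already has {circle, square} and column 7 already has {circle, square, triangle, star, diamond, cross}, so row 7, column 7 must be hexagon.

hexagon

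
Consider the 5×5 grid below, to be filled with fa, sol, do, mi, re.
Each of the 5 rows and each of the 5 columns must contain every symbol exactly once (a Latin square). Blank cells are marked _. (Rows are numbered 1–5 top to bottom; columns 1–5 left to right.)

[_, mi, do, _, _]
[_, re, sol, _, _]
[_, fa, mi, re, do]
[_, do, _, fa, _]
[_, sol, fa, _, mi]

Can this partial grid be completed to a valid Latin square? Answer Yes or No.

Yes

No row or column among the givens repeats a symbol, and propagating forced cells runs into no contradiction.
One valid completion exists (for instance, fa mi do sol re / do re sol mi fa / sol fa mi re do / mi do re fa sol / re sol fa do mi).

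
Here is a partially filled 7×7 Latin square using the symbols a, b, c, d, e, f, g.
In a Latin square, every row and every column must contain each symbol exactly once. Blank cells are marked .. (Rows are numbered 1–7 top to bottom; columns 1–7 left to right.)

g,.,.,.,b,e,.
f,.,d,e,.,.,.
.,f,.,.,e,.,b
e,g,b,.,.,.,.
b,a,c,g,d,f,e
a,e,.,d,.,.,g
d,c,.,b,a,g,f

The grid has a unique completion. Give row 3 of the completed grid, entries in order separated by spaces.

Row 3, column 1: row 3 has {b, e, f} and column 1 has {a, b, d, e, f, g}, leaving only c.
Row 3, column 4: row 3 has {b, c, e, f} and column 4 has {b, d, e, g}, leaving only a.
Row 3, column 3: row 3 has {a, b, c, e, f} and column 3 has {b, c, d}, leaving only g.
Row 3, column 6: row 3 has {a, b, c, e, f, g} and column 6 has {e, f, g}, leaving only d.
So row 3 reads: c f g a e d b.

c f g a e d b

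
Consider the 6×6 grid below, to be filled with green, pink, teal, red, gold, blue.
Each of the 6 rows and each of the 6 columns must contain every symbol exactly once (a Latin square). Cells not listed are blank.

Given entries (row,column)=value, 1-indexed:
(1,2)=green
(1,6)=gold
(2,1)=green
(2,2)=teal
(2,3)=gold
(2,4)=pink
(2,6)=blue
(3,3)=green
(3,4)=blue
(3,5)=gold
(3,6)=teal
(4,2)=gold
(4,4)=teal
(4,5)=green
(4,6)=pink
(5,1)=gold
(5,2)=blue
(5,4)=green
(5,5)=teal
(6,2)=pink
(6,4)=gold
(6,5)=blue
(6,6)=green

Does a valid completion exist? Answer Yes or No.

No row or column among the givens repeats a symbol, and propagating forced cells runs into no contradiction.
One valid completion exists (for instance, blue green teal red pink gold / green teal gold pink red blue / pink red green blue gold teal / red gold blue teal green pink / gold blue pink green teal red / teal pink red gold blue green).

Yes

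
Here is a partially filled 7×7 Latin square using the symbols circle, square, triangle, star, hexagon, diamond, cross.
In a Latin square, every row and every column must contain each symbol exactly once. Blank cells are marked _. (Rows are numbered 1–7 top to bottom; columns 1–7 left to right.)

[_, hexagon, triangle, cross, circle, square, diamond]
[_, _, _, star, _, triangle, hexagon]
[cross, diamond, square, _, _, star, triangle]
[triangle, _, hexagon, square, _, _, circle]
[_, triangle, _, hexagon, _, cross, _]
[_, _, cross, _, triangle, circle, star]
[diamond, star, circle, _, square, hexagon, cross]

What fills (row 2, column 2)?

circle

Row 1, column 1: row 1 has {circle, square, triangle, hexagon, diamond, cross} and column 1 has {triangle, diamond, cross}, leaving only star.
Row 2, column 3: row 2 has {triangle, star, hexagon} and column 3 has {circle, square, triangle, hexagon, cross}, leaving only diamond.
Row 2, column 5: row 2 has {triangle, star, hexagon, diamond} and column 5 has {circle, square, triangle}, leaving only cross.
Row 3, column 4: row 3 has {square, triangle, star, diamond, cross} and column 4 has {square, star, hexagon, cross}, leaving only circle.
Row 3, column 5: row 3 has {circle, square, triangle, star, diamond, cross} and column 5 has {circle, square, triangle, cross}, leaving only hexagon.
Row 4, column 2: row 4 has {circle, square, triangle, hexagon} and column 2 has {triangle, star, hexagon, diamond}, leaving only cross.
Row 4, column 6: row 4 has {circle, square, triangle, hexagon, cross} and column 6 has {circle, square, triangle, star, hexagon, cross}, leaving only diamond.
Row 4, column 5: row 4 has {circle, square, triangle, hexagon, diamond, cross} and column 5 has {circle, square, triangle, hexagon, cross}, leaving only star.
Row 5, column 3: row 5 has {triangle, hexagon, cross} and column 3 has {circle, square, triangle, hexagon, diamond, cross}, leaving only star.
Row 5, column 5: row 5 has {triangle, star, hexagon, cross} and column 5 has {circle, square, triangle, star, hexagon, cross}, leaving only diamond.
Row 5, column 7: row 5 has {triangle, star, hexagon, diamond, cross} and column 7 has {circle, triangle, star, hexagon, diamond, cross}, leaving only square.
Row 5, column 1: row 5 has {square, triangle, star, hexagon, diamond, cross} and column 1 has {triangle, star, diamond, cross}, leaving only circle.
Row 2, column 1: row 2 has {triangle, star, hexagon, diamond, cross} and column 1 has {circle, triangle, star, diamond, cross}, leaving only square.
Row 2 already has {square, triangle, star, hexagon, diamond, cross} and column 2 already has {triangle, star, hexagon, diamond, cross}, so row 2, column 2 must be circle.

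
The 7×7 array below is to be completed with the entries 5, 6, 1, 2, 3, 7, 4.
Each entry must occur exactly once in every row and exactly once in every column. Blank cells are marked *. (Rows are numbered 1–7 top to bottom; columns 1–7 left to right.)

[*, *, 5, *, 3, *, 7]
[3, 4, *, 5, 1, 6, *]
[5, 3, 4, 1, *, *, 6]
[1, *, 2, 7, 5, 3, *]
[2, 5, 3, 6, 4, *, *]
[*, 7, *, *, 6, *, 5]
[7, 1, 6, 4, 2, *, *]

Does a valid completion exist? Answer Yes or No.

Row 1, column 4: row 1 has {5, 3, 7} and column 4 has {5, 6, 1, 7, 4}, so it must be 2.
Row 1, column 2: row 1 has {5, 2, 3, 7} and column 2 has {5, 1, 3, 7, 4}, so it must be 6.
Now row 4, column 2: row 4 together with column 2 already contain {5, 6, 1, 2, 3, 7, 4} — every symbol — so nothing can go there. The grid has no valid completion.

No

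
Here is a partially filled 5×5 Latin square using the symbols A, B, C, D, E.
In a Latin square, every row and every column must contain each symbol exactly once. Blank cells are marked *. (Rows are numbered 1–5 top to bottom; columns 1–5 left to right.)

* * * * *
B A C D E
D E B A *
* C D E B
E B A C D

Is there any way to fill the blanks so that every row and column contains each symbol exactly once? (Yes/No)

No row or column among the givens repeats a symbol, and propagating forced cells runs into no contradiction.
One valid completion exists (for instance, C D E B A / B A C D E / D E B A C / A C D E B / E B A C D).

Yes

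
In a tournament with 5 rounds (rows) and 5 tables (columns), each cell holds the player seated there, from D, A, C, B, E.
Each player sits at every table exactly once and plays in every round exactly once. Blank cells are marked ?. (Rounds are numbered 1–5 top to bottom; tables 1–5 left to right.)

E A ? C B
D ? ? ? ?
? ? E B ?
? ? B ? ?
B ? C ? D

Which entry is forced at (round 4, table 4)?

D

Round 1, table 3: round 1 has {A, C, B, E} and table 3 has {C, B, E}, leaving only D.
Round 2, table 3: round 2 has {D} and table 3 has {D, C, B, E}, leaving only A.
Round 2, table 4: round 2 has {D, A} and table 4 has {C, B}, leaving only E.
Round 2, table 5: round 2 has {D, A, E} and table 5 has {D, B}, leaving only C.
Round 2, table 2: round 2 has {D, A, C, E} and table 2 has {A}, leaving only B.
Round 3, table 5: round 3 has {B, E} and table 5 has {D, C, B}, leaving only A.
Round 3, table 1: round 3 has {A, B, E} and table 1 has {D, B, E}, leaving only C.
Round 3, table 2: round 3 has {A, C, B, E} and table 2 has {A, B}, leaving only D.
Round 4, table 1: round 4 has {B} and table 1 has {D, C, B, E}, leaving only A.
Round 4 already has {A, B} and table 4 already has {C, B, E}, so round 4, table 4 must be D.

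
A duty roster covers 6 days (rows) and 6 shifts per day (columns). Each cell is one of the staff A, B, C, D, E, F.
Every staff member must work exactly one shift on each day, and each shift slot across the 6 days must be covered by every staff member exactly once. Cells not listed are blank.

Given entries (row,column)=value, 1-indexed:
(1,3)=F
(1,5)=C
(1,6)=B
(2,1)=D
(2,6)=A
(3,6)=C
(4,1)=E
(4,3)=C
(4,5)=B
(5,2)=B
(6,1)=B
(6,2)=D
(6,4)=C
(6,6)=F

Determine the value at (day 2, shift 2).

Day 1, shift 1: day 1 has {B, C, F} and shift 1 has {B, D, E}, leaving only A.
Day 1, shift 2: day 1 has {A, B, C, F} and shift 2 has {B, D}, leaving only E.
Day 1, shift 4: day 1 has {A, B, C, E, F} and shift 4 has {C}, leaving only D.
Day 3, shift 1: day 3 has {C} and shift 1 has {A, B, D, E}, leaving only F.
Day 3, shift 2: day 3 has {C, F} and shift 2 has {B, D, E}, leaving only A.
Day 4, shift 2: day 4 has {B, C, E} and shift 2 has {A, B, D, E}, leaving only F.
Day 2 already has {A, D} and shift 2 already has {A, B, D, E, F}, so day 2, shift 2 must be C.

C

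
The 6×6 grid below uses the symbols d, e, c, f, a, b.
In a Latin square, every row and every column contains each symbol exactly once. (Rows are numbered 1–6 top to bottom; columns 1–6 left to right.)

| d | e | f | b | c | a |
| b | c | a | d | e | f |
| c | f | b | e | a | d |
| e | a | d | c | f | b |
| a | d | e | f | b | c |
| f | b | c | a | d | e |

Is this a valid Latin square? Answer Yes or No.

Yes

Each row is a permutation of the 6 symbols, and so is each column.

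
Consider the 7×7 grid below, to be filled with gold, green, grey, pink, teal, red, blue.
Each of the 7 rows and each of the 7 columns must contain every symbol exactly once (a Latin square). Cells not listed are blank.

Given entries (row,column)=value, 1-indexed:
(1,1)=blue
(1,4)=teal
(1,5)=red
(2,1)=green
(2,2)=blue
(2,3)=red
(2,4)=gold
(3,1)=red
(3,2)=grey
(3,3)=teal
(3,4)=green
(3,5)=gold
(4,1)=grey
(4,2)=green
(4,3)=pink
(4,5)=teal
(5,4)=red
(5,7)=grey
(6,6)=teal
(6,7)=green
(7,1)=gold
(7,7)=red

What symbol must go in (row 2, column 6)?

grey

Row 4, column 4: row 4 has {green, grey, pink, teal} and column 4 has {gold, green, teal, red}, leaving only blue.
Row 4, column 7: row 4 has {green, grey, pink, teal, blue} and column 7 has {green, grey, red}, leaving only gold.
Row 1, column 7: row 1 has {teal, red, blue} and column 7 has {gold, green, grey, red}, leaving only pink.
Row 1, column 2: row 1 has {pink, teal, red, blue} and column 2 has {green, grey, blue}, leaving only gold.
Row 2, column 7: row 2 has {gold, green, red, blue} and column 7 has {gold, green, grey, pink, red}, leaving only teal.
Row 3, column 7: row 3 has {gold, green, grey, teal, red} and column 7 has {gold, green, grey, pink, teal, red}, leaving only blue.
Row 3, column 6: row 3 has {gold, green, grey, teal, red, blue} and column 6 has {teal}, leaving only pink.
Row 2 already has {gold, green, teal, red, blue} and column 6 already has {pink, teal}, so row 2, column 6 must be grey.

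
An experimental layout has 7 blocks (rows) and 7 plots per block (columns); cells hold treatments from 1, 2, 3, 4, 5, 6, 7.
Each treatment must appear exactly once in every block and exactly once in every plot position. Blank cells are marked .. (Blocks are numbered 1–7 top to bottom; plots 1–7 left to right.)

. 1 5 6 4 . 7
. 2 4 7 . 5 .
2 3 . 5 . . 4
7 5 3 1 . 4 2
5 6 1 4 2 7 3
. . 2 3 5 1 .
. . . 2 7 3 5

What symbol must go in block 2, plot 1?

Block 1, plot 1: block 1 has {1, 4, 5, 6, 7} and plot 1 has {2, 5, 7}, leaving only 3.
Block 1, plot 6: block 1 has {1, 3, 4, 5, 6, 7} and plot 6 has {1, 3, 4, 5, 7}, leaving only 2.
Block 3, plot 6: block 3 has {2, 3, 4, 5} and plot 6 has {1, 2, 3, 4, 5, 7}, leaving only 6.
Block 3, plot 3: block 3 has {2, 3, 4, 5, 6} and plot 3 has {1, 2, 3, 4, 5}, leaving only 7.
Block 3, plot 5: block 3 has {2, 3, 4, 5, 6, 7} and plot 5 has {2, 4, 5, 7}, leaving only 1.
Block 4, plot 5: block 4 has {1, 2, 3, 4, 5, 7} and plot 5 has {1, 2, 4, 5, 7}, leaving only 6.
Block 2, plot 5: block 2 has {2, 4, 5, 7} and plot 5 has {1, 2, 4, 5, 6, 7}, leaving only 3.
Block 6, plot 7: block 6 has {1, 2, 3, 5} and plot 7 has {2, 3, 4, 5, 7}, leaving only 6.
Block 2, plot 7: block 2 has {2, 3, 4, 5, 7} and plot 7 has {2, 3, 4, 5, 6, 7}, leaving only 1.
Block 2 already has {1, 2, 3, 4, 5, 7} and plot 1 already has {2, 3, 5, 7}, so block 2, plot 1 must be 6.

6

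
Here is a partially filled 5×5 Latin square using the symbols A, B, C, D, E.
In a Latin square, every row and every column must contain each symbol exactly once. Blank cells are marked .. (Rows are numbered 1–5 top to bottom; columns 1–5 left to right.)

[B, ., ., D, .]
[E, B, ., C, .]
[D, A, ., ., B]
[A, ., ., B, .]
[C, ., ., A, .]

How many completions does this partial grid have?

Row 1, column 2: eliminating its row and column leaves {C, E}.
Row 1, column 3: eliminating its row and column leaves {A, C, E}.
Row 1, column 5: eliminating its row and column leaves {A, C, E}.
Row 2, column 3: eliminating its row and column leaves {A, D}.
Row 2, column 5: eliminating its row and column leaves {A, D}.
Row 3, column 3: eliminating its row and column leaves {C, E}.
Row 3, column 4: eliminating its row and column leaves {E}.
Row 4, column 2: eliminating its row and column leaves {C, D, E}.
Row 4, column 3: eliminating its row and column leaves {C, D, E}.
Row 4, column 5: eliminating its row and column leaves {C, D, E}.
Row 5, column 2: eliminating its row and column leaves {D, E}.
Row 5, column 3: eliminating its row and column leaves {B, D, E}.
Row 5, column 5: eliminating its row and column leaves {D, E}.
Enumerating the assignments across these blanks that avoid any row or column repeat gives 3 completions.

3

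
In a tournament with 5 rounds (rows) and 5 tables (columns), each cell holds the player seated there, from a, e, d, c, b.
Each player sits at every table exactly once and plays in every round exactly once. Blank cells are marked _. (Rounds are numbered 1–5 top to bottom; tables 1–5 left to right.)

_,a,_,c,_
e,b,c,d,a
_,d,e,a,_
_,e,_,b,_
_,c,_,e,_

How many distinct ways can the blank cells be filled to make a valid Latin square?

Round 1, table 1: eliminating its round and table leaves {d, b}.
Round 1, table 3: eliminating its round and table leaves {d, b}.
Round 1, table 5: eliminating its round and table leaves {e, d, b}.
Round 3, table 1: eliminating its round and table leaves {c, b}.
Round 3, table 5: eliminating its round and table leaves {c, b}.
Round 4, table 1: eliminating its round and table leaves {a, d, c}.
Round 4, table 3: eliminating its round and table leaves {a, d}.
Round 4, table 5: eliminating its round and table leaves {d, c}.
Round 5, table 1: eliminating its round and table leaves {a, d, b}.
Round 5, table 3: eliminating its round and table leaves {a, d, b}.
Round 5, table 5: eliminating its round and table leaves {d, b}.
Enumerating the assignments across these blanks that avoid any round or table repeat gives 3 completions.

3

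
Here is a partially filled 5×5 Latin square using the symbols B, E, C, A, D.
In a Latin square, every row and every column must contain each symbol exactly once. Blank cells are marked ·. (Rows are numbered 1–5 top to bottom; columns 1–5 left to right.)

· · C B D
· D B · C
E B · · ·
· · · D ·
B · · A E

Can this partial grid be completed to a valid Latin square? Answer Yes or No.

No

Row 1, column 1: row 1 has {B, C, D} and column 1 has {B, E}, so it must be A.
Now row 2, column 1: row 2 together with column 1 already contain {B, E, C, A, D} — every symbol — so nothing can go there. The grid has no valid completion.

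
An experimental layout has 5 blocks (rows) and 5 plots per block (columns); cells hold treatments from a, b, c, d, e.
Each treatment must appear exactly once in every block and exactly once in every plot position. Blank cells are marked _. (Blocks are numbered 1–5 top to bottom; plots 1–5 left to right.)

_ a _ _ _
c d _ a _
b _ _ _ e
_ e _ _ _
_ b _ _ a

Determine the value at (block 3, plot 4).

Block 2, plot 5: block 2 has {a, c, d} and plot 5 has {a, e}, leaving only b.
Block 2, plot 3: block 2 has {a, b, c, d} and plot 3 has {}, leaving only e.
Block 3, plot 2: block 3 has {b, e} and plot 2 has {a, b, d, e}, leaving only c.
Block 3 already has {b, c, e} and plot 4 already has {a}, so block 3, plot 4 must be d.

d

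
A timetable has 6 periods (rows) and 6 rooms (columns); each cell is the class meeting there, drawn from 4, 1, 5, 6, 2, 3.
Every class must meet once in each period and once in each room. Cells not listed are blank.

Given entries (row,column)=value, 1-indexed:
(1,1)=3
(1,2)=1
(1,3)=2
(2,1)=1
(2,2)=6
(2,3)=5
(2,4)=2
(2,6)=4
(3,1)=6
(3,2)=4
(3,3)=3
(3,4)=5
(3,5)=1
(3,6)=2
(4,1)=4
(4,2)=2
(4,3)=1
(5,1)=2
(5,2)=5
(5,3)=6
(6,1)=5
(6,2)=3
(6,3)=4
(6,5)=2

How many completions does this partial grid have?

Period 1, room 4: eliminating its period and room leaves {4, 6}.
Period 1, room 5: eliminating its period and room leaves {4, 5, 6}.
Period 1, room 6: eliminating its period and room leaves {5, 6}.
Period 2, room 5: eliminating its period and room leaves {3}.
Period 4, room 4: eliminating its period and room leaves {6, 3}.
Period 4, room 5: eliminating its period and room leaves {5, 6, 3}.
Period 4, room 6: eliminating its period and room leaves {5, 6, 3}.
Period 5, room 4: eliminating its period and room leaves {4, 1, 3}.
Period 5, room 5: eliminating its period and room leaves {4, 3}.
Period 5, room 6: eliminating its period and room leaves {1, 3}.
Period 6, room 4: eliminating its period and room leaves {1, 6}.
Period 6, room 6: eliminating its period and room leaves {1, 6}.
Enumerating the assignments across these blanks that avoid any period or room repeat gives 3 completions.

3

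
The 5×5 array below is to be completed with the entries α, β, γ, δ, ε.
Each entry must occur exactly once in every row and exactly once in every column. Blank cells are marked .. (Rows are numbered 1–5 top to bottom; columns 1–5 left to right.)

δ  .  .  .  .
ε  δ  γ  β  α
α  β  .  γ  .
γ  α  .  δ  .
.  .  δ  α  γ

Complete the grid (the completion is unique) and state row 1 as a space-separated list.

δ γ α ε β

Row 1, column 4: row 1 has {δ} and column 4 has {α, β, γ, δ}, leaving only ε.
Row 1, column 2: row 1 has {δ, ε} and column 2 has {α, β, δ}, leaving only γ.
Row 1, column 5: row 1 has {γ, δ, ε} and column 5 has {α, γ}, leaving only β.
Row 1, column 3: row 1 has {β, γ, δ, ε} and column 3 has {γ, δ}, leaving only α.
So row 1 reads: δ γ α ε β.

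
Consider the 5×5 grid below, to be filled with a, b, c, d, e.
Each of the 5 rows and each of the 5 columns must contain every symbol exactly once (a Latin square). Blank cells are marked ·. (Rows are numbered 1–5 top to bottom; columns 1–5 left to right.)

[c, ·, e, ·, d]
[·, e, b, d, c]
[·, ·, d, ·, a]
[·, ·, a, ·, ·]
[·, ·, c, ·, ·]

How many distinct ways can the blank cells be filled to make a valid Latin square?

Row 1, column 2: eliminating its row and column leaves {a, b}.
Row 1, column 4: eliminating its row and column leaves {a, b}.
Row 2, column 1: eliminating its row and column leaves {a}.
Row 3, column 1: eliminating its row and column leaves {b, e}.
Row 3, column 2: eliminating its row and column leaves {b, c}.
Row 3, column 4: eliminating its row and column leaves {b, c, e}.
Row 4, column 1: eliminating its row and column leaves {b, d, e}.
Row 4, column 2: eliminating its row and column leaves {b, c, d}.
Row 4, column 4: eliminating its row and column leaves {b, c, e}.
Row 4, column 5: eliminating its row and column leaves {b, e}.
Row 5, column 1: eliminating its row and column leaves {a, b, d, e}.
Row 5, column 2: eliminating its row and column leaves {a, b, d}.
Row 5, column 4: eliminating its row and column leaves {a, b, e}.
Row 5, column 5: eliminating its row and column leaves {b, e}.
Enumerating the assignments across these blanks that avoid any row or column repeat gives 5 completions.

5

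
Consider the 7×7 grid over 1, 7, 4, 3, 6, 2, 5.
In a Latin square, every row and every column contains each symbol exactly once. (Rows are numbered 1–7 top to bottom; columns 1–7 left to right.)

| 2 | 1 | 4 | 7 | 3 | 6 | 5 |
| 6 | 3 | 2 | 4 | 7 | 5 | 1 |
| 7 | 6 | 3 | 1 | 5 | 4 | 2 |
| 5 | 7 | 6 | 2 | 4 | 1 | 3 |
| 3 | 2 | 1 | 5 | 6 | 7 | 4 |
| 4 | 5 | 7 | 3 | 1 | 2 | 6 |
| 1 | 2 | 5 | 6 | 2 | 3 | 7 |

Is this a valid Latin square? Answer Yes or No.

No

Column 2 contains 2 twice (at rows 5 and 7), so it is not a permutation.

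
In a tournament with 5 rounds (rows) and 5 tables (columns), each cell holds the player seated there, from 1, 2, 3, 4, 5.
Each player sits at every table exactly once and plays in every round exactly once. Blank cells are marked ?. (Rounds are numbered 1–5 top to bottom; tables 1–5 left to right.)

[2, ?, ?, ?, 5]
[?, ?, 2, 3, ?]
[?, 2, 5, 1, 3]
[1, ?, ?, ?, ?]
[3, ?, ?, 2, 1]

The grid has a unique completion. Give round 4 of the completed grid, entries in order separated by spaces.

Round 1, table 4: round 1 has {2, 5} and table 4 has {1, 2, 3}, leaving only 4.
Round 4, table 4: round 4 has {1} and table 4 has {1, 2, 3, 4}, leaving only 5.
Round 2, table 5: round 2 has {2, 3} and table 5 has {1, 3, 5}, leaving only 4.
Round 4, table 5: round 4 has {1, 5} and table 5 has {1, 3, 4, 5}, leaving only 2.
Round 2, table 1: round 2 has {2, 3, 4} and table 1 has {1, 2, 3}, leaving only 5.
Round 2, table 2: round 2 has {2, 3, 4, 5} and table 2 has {2}, leaving only 1.
Round 1, table 2: round 1 has {2, 4, 5} and table 2 has {1, 2}, leaving only 3.
Round 4, table 2: round 4 has {1, 2, 5} and table 2 has {1, 2, 3}, leaving only 4.
Round 4, table 3: round 4 has {1, 2, 4, 5} and table 3 has {2, 5}, leaving only 3.
So round 4 reads: 1 4 3 5 2.

1 4 3 5 2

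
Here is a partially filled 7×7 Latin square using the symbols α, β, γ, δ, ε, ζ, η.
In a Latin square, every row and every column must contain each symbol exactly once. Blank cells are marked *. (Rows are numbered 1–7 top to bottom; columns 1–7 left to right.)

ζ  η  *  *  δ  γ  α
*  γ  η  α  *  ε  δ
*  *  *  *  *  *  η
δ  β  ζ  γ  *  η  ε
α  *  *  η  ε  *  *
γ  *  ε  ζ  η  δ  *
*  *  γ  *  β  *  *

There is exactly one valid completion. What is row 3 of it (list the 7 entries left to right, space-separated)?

ε δ α β γ ζ η

Row 1, column 3: row 1 has {α, γ, δ, ζ, η} and column 3 has {γ, ε, ζ, η}, leaving only β.
Row 1, column 4: row 1 has {α, β, γ, δ, ζ, η} and column 4 has {α, γ, ζ, η}, leaving only ε.
Row 2, column 1: row 2 has {α, γ, δ, ε, η} and column 1 has {α, γ, δ, ζ}, leaving only β.
Row 3, column 1: row 3 has {η} and column 1 has {α, β, γ, δ, ζ}, leaving only ε.
Row 2, column 5: row 2 has {α, β, γ, δ, ε, η} and column 5 has {β, δ, ε, η}, leaving only ζ.
Row 4, column 5: row 4 has {β, γ, δ, ε, ζ, η} and column 5 has {β, δ, ε, ζ, η}, leaving only α.
Row 3, column 5: row 3 has {ε, η} and column 5 has {α, β, δ, ε, ζ, η}, leaving only γ.
Row 5, column 3: row 5 has {α, ε, η} and column 3 has {β, γ, ε, ζ, η}, leaving only δ.
Row 3, column 3: row 3 has {γ, ε, η} and column 3 has {β, γ, δ, ε, ζ, η}, leaving only α.
Row 5, column 2: row 5 has {α, δ, ε, η} and column 2 has {β, γ, η}, leaving only ζ.
Row 3, column 2: row 3 has {α, γ, ε, η} and column 2 has {β, γ, ζ, η}, leaving only δ.
Row 3, column 4: row 3 has {α, γ, δ, ε, η} and column 4 has {α, γ, ε, ζ, η}, leaving only β.
Row 3, column 6: row 3 has {α, β, γ, δ, ε, η} and column 6 has {γ, δ, ε, η}, leaving only ζ.
So row 3 reads: ε δ α β γ ζ η.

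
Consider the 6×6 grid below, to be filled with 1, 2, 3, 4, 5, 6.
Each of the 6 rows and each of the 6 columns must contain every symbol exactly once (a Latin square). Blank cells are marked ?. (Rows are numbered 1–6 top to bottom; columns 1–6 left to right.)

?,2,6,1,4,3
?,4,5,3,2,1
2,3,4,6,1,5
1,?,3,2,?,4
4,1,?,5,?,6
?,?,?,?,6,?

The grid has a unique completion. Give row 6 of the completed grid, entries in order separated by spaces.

Row 6, column 2: row 6 has {6} and column 2 has {1, 2, 3, 4}, leaving only 5.
Row 6, column 1: row 6 has {5, 6} and column 1 has {1, 2, 4}, leaving only 3.
Row 6, column 4: row 6 has {3, 5, 6} and column 4 has {1, 2, 3, 5, 6}, leaving only 4.
Row 6, column 6: row 6 has {3, 4, 5, 6} and column 6 has {1, 3, 4, 5, 6}, leaving only 2.
Row 6, column 3: row 6 has {2, 3, 4, 5, 6} and column 3 has {3, 4, 5, 6}, leaving only 1.
So row 6 reads: 3 5 1 4 6 2.

3 5 1 4 6 2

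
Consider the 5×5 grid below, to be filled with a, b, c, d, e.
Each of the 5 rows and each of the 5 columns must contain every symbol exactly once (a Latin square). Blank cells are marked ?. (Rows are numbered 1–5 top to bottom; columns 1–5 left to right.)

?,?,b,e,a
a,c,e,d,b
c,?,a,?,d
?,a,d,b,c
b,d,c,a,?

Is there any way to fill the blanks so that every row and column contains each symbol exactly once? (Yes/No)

Row 1, column 2: row 1 together with column 2 already contain {a, b, c, d, e} — every symbol — so nothing can go there. The grid has no valid completion.

No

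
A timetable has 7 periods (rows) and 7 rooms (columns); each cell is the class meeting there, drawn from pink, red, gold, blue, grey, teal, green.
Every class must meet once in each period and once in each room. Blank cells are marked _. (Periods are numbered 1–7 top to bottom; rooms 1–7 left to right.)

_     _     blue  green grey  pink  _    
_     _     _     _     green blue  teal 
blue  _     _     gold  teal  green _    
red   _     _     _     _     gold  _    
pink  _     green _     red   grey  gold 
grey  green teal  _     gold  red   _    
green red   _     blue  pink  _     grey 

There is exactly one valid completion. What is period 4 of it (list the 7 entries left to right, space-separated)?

red teal pink grey blue gold green

Period 4, room 5: period 4 has {red, gold} and room 5 has {pink, red, gold, grey, teal, green}, leaving only blue.
Period 1, room 7: period 1 has {pink, blue, grey, green} and room 7 has {gold, grey, teal}, leaving only red.
Period 2, room 1: period 2 has {blue, teal, green} and room 1 has {pink, red, blue, grey, green}, leaving only gold.
Period 1, room 1: period 1 has {pink, red, blue, grey, green} and room 1 has {pink, red, gold, blue, grey, green}, leaving only teal.
Period 1, room 2: period 1 has {pink, red, blue, grey, teal, green} and room 2 has {red, green}, leaving only gold.
Period 3, room 7: period 3 has {gold, blue, teal, green} and room 7 has {red, gold, grey, teal}, leaving only pink.
Period 4, room 7: period 4 has {red, gold, blue} and room 7 has {pink, red, gold, grey, teal}, leaving only green.
Period 3, room 2: period 3 has {pink, gold, blue, teal, green} and room 2 has {red, gold, green}, leaving only grey.
Period 2, room 2: period 2 has {gold, blue, teal, green} and room 2 has {red, gold, grey, green}, leaving only pink.
Period 4, room 2: period 4 has {red, gold, blue, green} and room 2 has {pink, red, gold, grey, green}, leaving only teal.
Period 3, room 3: period 3 has {pink, gold, blue, grey, teal, green} and room 3 has {blue, teal, green}, leaving only red.
Period 2, room 3: period 2 has {pink, gold, blue, teal, green} and room 3 has {red, blue, teal, green}, leaving only grey.
Period 4, room 3: period 4 has {red, gold, blue, teal, green} and room 3 has {red, blue, grey, teal, green}, leaving only pink.
Period 4, room 4: period 4 has {pink, red, gold, blue, teal, green} and room 4 has {gold, blue, green}, leaving only grey.
So period 4 reads: red teal pink grey blue gold green.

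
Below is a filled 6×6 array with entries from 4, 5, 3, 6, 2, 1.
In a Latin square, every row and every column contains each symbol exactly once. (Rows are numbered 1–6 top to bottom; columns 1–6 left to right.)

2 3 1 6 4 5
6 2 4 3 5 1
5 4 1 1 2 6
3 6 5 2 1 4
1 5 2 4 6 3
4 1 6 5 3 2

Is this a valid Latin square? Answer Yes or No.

No

Row 3 contains 1 twice (at columns 3 and 4), so it is not a permutation.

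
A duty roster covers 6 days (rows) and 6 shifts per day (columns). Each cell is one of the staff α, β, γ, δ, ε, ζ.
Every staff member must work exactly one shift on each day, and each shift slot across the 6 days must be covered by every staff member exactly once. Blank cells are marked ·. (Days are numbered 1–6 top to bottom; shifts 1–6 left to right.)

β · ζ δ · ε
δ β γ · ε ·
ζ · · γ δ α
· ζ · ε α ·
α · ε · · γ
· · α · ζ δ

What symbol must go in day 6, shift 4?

Day 6 already has {α, δ, ζ} and shift 4 already has {γ, δ, ε}, so day 6, shift 4 must be β.

β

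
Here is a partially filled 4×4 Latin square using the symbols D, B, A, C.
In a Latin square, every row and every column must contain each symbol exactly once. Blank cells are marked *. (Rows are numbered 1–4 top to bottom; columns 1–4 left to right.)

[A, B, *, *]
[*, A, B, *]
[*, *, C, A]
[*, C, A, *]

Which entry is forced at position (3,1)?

Row 1, column 3: row 1 has {B, A} and column 3 has {B, A, C}, leaving only D.
Row 1, column 4: row 1 has {D, B, A} and column 4 has {A}, leaving only C.
Row 2, column 4: row 2 has {B, A} and column 4 has {A, C}, leaving only D.
Row 2, column 1: row 2 has {D, B, A} and column 1 has {A}, leaving only C.
Row 3, column 2: row 3 has {A, C} and column 2 has {B, A, C}, leaving only D.
Row 3 already has {D, A, C} and column 1 already has {A, C}, so row 3, column 1 must be B.

B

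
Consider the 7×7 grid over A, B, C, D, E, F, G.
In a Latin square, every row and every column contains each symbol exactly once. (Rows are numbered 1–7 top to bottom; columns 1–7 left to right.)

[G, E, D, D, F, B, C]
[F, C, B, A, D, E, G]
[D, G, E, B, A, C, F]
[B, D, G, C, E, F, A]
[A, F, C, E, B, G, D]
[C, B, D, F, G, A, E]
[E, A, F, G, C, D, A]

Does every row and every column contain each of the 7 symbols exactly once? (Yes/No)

No

Row 7 contains A twice (at columns 2 and 7); row 1 is also not a permutation.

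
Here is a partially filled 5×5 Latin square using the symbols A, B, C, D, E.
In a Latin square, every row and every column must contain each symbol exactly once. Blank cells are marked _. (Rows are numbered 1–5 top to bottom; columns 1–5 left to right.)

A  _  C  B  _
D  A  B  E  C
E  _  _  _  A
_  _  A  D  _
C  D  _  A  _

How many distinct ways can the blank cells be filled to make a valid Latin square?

1

Row 1, column 2: eliminating its row and column leaves {E}.
Row 1, column 5: eliminating its row and column leaves {D, E}.
Row 3, column 2: eliminating its row and column leaves {B, C}.
Row 3, column 3: eliminating its row and column leaves {D}.
Row 3, column 4: eliminating its row and column leaves {C}.
Row 4, column 1: eliminating its row and column leaves {B}.
Row 4, column 2: eliminating its row and column leaves {B, C, E}.
Row 4, column 5: eliminating its row and column leaves {B, E}.
Row 5, column 3: eliminating its row and column leaves {E}.
Row 5, column 5: eliminating its row and column leaves {B, E}.
Only one assignment across all blanks avoids any row or column repeat, giving 1 completion.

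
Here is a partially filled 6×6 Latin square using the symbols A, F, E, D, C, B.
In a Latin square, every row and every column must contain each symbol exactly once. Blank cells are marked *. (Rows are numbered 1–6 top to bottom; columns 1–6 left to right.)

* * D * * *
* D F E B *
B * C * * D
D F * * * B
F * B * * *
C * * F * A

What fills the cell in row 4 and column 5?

Row 2, column 1: row 2 has {F, E, D, B} and column 1 has {F, D, C, B}, leaving only A.
Row 1, column 1: row 1 has {D} and column 1 has {A, F, D, C, B}, leaving only E.
Row 2, column 6: row 2 has {A, F, E, D, B} and column 6 has {A, D, B}, leaving only C.
Row 1, column 6: row 1 has {E, D} and column 6 has {A, D, C, B}, leaving only F.
Row 3, column 4: row 3 has {D, C, B} and column 4 has {F, E}, leaving only A.
Row 3, column 2: row 3 has {A, D, C, B} and column 2 has {F, D}, leaving only E.
Row 3, column 5: row 3 has {A, E, D, C, B} and column 5 has {B}, leaving only F.
Row 4, column 4: row 4 has {F, D, B} and column 4 has {A, F, E}, leaving only C.
Row 1, column 4: row 1 has {F, E, D} and column 4 has {A, F, E, C}, leaving only B.
Row 5, column 4: row 5 has {F, B} and column 4 has {A, F, E, C, B}, leaving only D.
Row 5, column 6: row 5 has {F, D, B} and column 6 has {A, F, D, C, B}, leaving only E.
Row 6, column 2: row 6 has {A, F, C} and column 2 has {F, E, D}, leaving only B.
Row 6, column 3: row 6 has {A, F, C, B} and column 3 has {F, D, C, B}, leaving only E.
Row 4, column 3: row 4 has {F, D, C, B} and column 3 has {F, E, D, C, B}, leaving only A.
Row 4 already has {A, F, D, C, B} and column 5 already has {F, B}, so row 4, column 5 must be E.

E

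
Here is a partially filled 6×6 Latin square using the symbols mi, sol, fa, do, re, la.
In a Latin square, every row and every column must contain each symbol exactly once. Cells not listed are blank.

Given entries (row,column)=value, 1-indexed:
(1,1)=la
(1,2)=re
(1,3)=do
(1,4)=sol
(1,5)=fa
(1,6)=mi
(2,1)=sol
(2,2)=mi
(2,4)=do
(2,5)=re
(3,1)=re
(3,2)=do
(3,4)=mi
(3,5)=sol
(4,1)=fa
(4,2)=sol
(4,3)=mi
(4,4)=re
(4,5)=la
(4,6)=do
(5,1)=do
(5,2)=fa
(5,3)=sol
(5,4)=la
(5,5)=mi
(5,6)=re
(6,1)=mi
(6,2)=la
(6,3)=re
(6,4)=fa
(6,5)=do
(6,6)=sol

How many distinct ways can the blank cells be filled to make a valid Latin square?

Row 2, column 3: eliminating its row and column leaves {fa, la}.
Row 2, column 6: eliminating its row and column leaves {fa, la}.
Row 3, column 3: eliminating its row and column leaves {fa, la}.
Row 3, column 6: eliminating its row and column leaves {fa, la}.
Enumerating the assignments across these blanks that avoid any row or column repeat gives 2 completions.

2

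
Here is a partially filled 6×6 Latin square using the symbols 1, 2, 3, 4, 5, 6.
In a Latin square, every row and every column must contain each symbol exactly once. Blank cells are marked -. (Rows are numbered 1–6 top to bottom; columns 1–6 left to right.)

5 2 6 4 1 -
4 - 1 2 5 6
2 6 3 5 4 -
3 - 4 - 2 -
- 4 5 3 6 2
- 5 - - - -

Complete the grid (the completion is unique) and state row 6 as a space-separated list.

6 5 2 1 3 4

Row 6, column 3: row 6 has {5} and column 3 has {1, 3, 4, 5, 6}, leaving only 2.
Row 6, column 5: row 6 has {2, 5} and column 5 has {1, 2, 4, 5, 6}, leaving only 3.
Row 1, column 6: row 1 has {1, 2, 4, 5, 6} and column 6 has {2, 6}, leaving only 3.
Row 2, column 2: row 2 has {1, 2, 4, 5, 6} and column 2 has {2, 4, 5, 6}, leaving only 3.
Row 3, column 6: row 3 has {2, 3, 4, 5, 6} and column 6 has {2, 3, 6}, leaving only 1.
Row 6, column 6: row 6 has {2, 3, 5} and column 6 has {1, 2, 3, 6}, leaving only 4.
Row 4, column 2: row 4 has {2, 3, 4} and column 2 has {2, 3, 4, 5, 6}, leaving only 1.
Row 4, column 4: row 4 has {1, 2, 3, 4} and column 4 has {2, 3, 4, 5}, leaving only 6.
Row 6, column 4: row 6 has {2, 3, 4, 5} and column 4 has {2, 3, 4, 5, 6}, leaving only 1.
Row 6, column 1: row 6 has {1, 2, 3, 4, 5} and column 1 has {2, 3, 4, 5}, leaving only 6.
So row 6 reads: 6 5 2 1 3 4.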